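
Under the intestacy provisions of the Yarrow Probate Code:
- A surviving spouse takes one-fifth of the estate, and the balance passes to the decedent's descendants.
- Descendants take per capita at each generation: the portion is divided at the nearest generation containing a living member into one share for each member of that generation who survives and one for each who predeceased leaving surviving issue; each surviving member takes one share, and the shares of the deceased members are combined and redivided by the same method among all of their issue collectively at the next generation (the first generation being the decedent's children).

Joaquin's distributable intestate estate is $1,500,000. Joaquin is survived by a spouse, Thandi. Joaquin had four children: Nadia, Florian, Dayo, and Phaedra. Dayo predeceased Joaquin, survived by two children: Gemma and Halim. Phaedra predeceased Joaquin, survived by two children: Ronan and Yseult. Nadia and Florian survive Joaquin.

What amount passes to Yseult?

Yseult receives $150,000.

Thandi takes one-fifth of $1,500,000 = $300,000. The remaining $1,200,000 passes to the descendants.
The descendants' portion ($1,200,000) is divided at the children's generation into 4 shares of $300,000. Nadia and Florian each take $300,000. The 2 shares of the deceased (Dayo and Phaedra) are combined into a pool of $600,000.
That pool ($600,000) is divided at the grandchildren's generation equally among Gemma, Halim, Ronan, and Yseult: $150,000 each.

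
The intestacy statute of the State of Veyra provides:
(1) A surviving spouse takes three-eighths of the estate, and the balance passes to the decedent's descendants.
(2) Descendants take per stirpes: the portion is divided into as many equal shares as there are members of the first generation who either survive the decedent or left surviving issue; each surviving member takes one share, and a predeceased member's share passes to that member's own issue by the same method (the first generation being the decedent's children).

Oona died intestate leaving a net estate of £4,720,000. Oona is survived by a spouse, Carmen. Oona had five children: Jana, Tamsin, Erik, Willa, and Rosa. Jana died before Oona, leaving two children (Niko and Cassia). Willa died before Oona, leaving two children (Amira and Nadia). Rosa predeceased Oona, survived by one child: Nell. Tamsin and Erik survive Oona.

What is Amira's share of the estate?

Amira receives £295,000.

Carmen takes three-eighths of £4,720,000 = £1,770,000. The remaining £2,950,000 passes to the descendants.
The descendants' portion (£2,950,000) is divided into 5 shares of £590,000: Tamsin and Erik each take £590,000; Jana's £590,000 share passes to Jana's issue; Willa's £590,000 share passes to Willa's issue; Rosa's £590,000 share passes to Rosa's issue.
Jana's share (£590,000) is divided into 2 shares of £295,000: Niko and Cassia each take £295,000.
Willa's share (£590,000) is divided into 2 shares of £295,000: Amira and Nadia each take £295,000.
Rosa's share (£590,000) passes entirely to Nell.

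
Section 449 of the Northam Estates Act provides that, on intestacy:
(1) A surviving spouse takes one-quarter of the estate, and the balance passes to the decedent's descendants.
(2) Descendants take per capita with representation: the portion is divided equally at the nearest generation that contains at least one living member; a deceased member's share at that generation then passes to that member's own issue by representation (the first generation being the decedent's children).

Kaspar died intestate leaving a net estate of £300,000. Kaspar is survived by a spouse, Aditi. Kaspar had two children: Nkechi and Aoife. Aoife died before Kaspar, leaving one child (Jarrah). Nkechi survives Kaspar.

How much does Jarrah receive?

Jarrah receives £112,500.

Aditi takes one-quarter of £300,000 = £75,000. The remaining £225,000 passes to the descendants.
The descendants' portion (£225,000) is divided into 2 shares of £112,500: Nkechi takes £112,500; Aoife's £112,500 share passes to Aoife's issue.
Aoife's share (£112,500) passes entirely to Jarrah.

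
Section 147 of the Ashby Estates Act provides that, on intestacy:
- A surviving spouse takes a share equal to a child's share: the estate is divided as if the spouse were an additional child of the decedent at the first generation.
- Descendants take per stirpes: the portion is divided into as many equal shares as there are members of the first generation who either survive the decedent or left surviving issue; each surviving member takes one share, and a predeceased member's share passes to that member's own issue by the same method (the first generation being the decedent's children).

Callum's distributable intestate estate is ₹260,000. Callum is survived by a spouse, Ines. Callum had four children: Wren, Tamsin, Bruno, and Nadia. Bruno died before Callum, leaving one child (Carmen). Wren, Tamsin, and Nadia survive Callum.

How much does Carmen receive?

The spouse counts as an additional share at the children's level, so there are 5 primary shares of ₹52,000. Ines takes one such share (₹52,000).
The children's combined portion (₹208,000) is divided into 4 shares of ₹52,000: Wren, Tamsin, and Nadia each take ₹52,000; Bruno's ₹52,000 share passes to Bruno's issue.
Bruno's share (₹52,000) passes entirely to Carmen.

Carmen receives ₹52,000.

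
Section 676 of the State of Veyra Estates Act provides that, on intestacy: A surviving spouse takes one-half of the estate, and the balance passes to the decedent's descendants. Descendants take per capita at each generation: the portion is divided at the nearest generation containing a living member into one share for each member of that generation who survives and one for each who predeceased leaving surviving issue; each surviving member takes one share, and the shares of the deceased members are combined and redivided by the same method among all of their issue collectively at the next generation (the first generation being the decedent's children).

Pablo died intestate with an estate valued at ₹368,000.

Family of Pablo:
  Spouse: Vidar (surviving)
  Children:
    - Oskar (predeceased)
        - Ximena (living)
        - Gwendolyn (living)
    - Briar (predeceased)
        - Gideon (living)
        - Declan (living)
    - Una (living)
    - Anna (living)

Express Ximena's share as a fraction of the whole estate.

Ximena receives 1/16 of the estate.

Vidar takes one-half of ₹368,000 = ₹184,000. The remaining ₹184,000 passes to the descendants.
The descendants' portion (₹184,000) is divided at the children's generation into 4 shares of ₹46,000. Una and Anna each take ₹46,000. The 2 shares of the deceased (Oskar and Briar) are combined into a pool of ₹92,000.
That pool (₹92,000) is divided at the grandchildren's generation equally among Ximena, Gwendolyn, Gideon, and Declan: ₹23,000 each.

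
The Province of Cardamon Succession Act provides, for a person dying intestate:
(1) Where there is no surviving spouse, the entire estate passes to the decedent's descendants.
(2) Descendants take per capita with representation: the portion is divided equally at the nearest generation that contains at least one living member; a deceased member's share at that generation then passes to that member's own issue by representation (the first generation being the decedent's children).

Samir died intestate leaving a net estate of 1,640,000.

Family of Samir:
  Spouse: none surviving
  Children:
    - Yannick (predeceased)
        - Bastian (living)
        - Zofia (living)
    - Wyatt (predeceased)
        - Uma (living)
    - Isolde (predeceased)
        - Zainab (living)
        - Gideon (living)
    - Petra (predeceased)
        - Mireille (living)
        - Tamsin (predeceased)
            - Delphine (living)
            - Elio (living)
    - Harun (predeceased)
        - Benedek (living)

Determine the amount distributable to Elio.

The entire 1,640,000 passes to the descendants.
No child survives, so the initial division is made at the grandchildren's generation.
That amount (1,640,000) is divided into 8 shares of 205,000: Bastian, Zofia, Uma, Zainab, Gideon, Mireille, and Benedek each take 205,000; Tamsin's 205,000 share passes to Tamsin's issue.
Tamsin's share (205,000) is divided into 2 shares of 102,500: Delphine and Elio each take 102,500.

Elio receives 102,500.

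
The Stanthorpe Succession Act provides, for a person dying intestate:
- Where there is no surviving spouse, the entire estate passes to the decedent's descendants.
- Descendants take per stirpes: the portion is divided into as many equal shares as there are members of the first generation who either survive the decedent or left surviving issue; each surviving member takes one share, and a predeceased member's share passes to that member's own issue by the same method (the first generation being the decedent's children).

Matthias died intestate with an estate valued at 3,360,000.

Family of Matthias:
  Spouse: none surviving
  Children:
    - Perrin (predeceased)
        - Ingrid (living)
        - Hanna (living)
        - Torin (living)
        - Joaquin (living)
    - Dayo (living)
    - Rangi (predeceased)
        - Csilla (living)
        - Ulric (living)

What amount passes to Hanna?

Hanna receives 280,000.

The entire 3,360,000 passes to the descendants.
That amount (3,360,000) is divided into 3 shares of 1,120,000: Dayo takes 1,120,000; Perrin's 1,120,000 share passes to Perrin's issue; Rangi's 1,120,000 share passes to Rangi's issue.
Perrin's share (1,120,000) is divided into 4 shares of 280,000: Ingrid, Hanna, Torin, and Joaquin each take 280,000.
Rangi's share (1,120,000) is divided into 2 shares of 560,000: Csilla and Ulric each take 560,000.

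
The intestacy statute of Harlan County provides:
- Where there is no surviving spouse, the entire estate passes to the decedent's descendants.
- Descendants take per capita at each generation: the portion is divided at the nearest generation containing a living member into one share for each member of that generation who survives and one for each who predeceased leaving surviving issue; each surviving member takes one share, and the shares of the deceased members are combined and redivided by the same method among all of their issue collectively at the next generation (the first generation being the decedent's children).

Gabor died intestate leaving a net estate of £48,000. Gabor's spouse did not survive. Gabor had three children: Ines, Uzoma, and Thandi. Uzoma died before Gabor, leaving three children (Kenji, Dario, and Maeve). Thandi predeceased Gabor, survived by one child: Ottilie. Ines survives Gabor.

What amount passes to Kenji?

Kenji receives £8,000.

The entire £48,000 passes to the descendants.
That amount (£48,000) is divided at the children's generation into 3 shares of £16,000. Ines takes £16,000. The 2 shares of the deceased (Uzoma and Thandi) are combined into a pool of £32,000.
That pool (£32,000) is divided at the grandchildren's generation equally among Kenji, Dario, Maeve, and Ottilie: £8,000 each.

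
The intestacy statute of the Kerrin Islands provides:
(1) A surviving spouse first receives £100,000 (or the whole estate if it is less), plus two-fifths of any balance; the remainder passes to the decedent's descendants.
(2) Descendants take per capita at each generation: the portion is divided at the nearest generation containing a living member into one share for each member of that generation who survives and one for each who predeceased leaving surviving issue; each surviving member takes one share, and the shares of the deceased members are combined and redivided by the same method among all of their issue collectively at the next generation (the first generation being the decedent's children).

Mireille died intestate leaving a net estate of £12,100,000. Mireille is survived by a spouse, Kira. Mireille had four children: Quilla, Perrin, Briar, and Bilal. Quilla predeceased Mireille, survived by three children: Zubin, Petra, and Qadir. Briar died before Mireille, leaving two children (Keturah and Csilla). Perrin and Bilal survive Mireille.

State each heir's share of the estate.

Kira first takes £100,000, leaving a balance of £12,000,000. Kira then takes two-fifths of the balance (£4,800,000), for a total of £4,900,000. The remaining £7,200,000 passes to the descendants.
The descendants' portion (£7,200,000) is divided at the children's generation into 4 shares of £1,800,000. Perrin and Bilal each take £1,800,000. The 2 shares of the deceased (Quilla and Briar) are combined into a pool of £3,600,000.
That pool (£3,600,000) is divided at the grandchildren's generation equally among Zubin, Petra, Qadir, Keturah, and Csilla: £720,000 each.

Kira: £4,900,000; Zubin: £720,000; Petra: £720,000; Qadir: £720,000; Perrin: £1,800,000; Keturah: £720,000; Csilla: £720,000; Bilal: £1,800,000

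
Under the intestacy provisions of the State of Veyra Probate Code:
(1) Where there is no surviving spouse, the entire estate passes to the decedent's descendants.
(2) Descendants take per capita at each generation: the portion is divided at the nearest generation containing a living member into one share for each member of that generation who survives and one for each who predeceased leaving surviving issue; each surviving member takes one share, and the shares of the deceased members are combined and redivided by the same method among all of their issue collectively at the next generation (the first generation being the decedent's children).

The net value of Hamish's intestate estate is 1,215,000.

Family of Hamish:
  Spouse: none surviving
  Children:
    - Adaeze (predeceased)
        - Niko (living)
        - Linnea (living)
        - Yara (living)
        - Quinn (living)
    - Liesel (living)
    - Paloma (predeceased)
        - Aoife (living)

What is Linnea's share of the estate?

The entire 1,215,000 passes to the descendants.
That amount (1,215,000) is divided at the children's generation into 3 shares of 405,000. Liesel takes 405,000. The 2 shares of the deceased (Adaeze and Paloma) are combined into a pool of 810,000.
That pool (810,000) is divided at the grandchildren's generation equally among Niko, Linnea, Yara, Quinn, and Aoife: 162,000 each.

Linnea receives 162,000.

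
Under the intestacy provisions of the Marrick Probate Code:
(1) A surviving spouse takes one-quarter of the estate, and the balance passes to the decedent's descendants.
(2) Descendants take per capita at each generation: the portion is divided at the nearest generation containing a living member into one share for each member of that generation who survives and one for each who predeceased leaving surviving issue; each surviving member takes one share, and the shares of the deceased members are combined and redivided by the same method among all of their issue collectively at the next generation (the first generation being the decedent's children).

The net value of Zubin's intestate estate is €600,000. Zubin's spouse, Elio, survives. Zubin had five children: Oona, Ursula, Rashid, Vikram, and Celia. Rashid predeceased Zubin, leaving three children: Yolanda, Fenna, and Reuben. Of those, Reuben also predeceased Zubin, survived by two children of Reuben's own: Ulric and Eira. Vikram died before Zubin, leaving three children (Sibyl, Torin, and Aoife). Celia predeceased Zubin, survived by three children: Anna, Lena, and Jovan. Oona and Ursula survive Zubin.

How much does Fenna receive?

Elio takes one-quarter of €600,000 = €150,000. The remaining €450,000 passes to the descendants.
The descendants' portion (€450,000) is divided at the children's generation into 5 shares of €90,000. Oona and Ursula each take €90,000. The 3 shares of the deceased (Rashid, Vikram, and Celia) are combined into a pool of €270,000.
That pool (€270,000) is divided at the grandchildren's generation into 9 shares of €30,000. Yolanda, Fenna, Sibyl, Torin, Aoife, Anna, Lena, and Jovan each take €30,000. The remaining share for the deceased Reuben (€30,000) is carried to the next generation.
That pool (€30,000) is divided at the great-grandchildren's generation equally among Ulric and Eira: €15,000 each.

Fenna receives €30,000.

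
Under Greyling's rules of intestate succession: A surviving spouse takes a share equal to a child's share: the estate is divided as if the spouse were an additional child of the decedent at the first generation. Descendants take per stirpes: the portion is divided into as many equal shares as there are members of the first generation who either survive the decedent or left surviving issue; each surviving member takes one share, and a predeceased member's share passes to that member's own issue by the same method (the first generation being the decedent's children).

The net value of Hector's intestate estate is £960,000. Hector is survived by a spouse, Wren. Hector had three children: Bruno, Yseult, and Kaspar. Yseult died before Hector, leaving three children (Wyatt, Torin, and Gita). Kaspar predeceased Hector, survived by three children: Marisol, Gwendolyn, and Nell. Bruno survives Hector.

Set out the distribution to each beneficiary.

Wren: £240,000; Bruno: £240,000; Wyatt: £80,000; Torin: £80,000; Gita: £80,000; Marisol: £80,000; Gwendolyn: £80,000; Nell: £80,000

The spouse counts as an additional share at the children's level, so there are 4 primary shares of £240,000. Wren takes one such share (£240,000).
The children's combined portion (£720,000) is divided into 3 shares of £240,000: Bruno takes £240,000; Yseult's £240,000 share passes to Yseult's issue; Kaspar's £240,000 share passes to Kaspar's issue.
Yseult's share (£240,000) is divided into 3 shares of £80,000: Wyatt, Torin, and Gita each take £80,000.
Kaspar's share (£240,000) is divided into 3 shares of £80,000: Marisol, Gwendolyn, and Nell each take £80,000.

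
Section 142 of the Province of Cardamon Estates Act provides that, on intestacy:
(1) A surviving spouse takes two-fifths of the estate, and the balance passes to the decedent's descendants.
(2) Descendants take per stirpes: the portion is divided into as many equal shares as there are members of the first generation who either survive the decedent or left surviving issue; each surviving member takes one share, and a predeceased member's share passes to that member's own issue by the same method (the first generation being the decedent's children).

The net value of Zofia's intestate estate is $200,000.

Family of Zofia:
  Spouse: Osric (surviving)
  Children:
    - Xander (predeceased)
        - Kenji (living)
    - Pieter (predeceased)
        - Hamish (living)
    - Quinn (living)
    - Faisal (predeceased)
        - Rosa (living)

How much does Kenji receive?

Osric takes two-fifths of $200,000 = $80,000. The remaining $120,000 passes to the descendants.
The descendants' portion ($120,000) is divided into 4 shares of $30,000: Quinn takes $30,000; Xander's $30,000 share passes to Xander's issue; Pieter's $30,000 share passes to Pieter's issue; Faisal's $30,000 share passes to Faisal's issue.
Xander's share ($30,000) passes entirely to Kenji.
Pieter's share ($30,000) passes entirely to Hamish.
Faisal's share ($30,000) passes entirely to Rosa.

Kenji receives $30,000.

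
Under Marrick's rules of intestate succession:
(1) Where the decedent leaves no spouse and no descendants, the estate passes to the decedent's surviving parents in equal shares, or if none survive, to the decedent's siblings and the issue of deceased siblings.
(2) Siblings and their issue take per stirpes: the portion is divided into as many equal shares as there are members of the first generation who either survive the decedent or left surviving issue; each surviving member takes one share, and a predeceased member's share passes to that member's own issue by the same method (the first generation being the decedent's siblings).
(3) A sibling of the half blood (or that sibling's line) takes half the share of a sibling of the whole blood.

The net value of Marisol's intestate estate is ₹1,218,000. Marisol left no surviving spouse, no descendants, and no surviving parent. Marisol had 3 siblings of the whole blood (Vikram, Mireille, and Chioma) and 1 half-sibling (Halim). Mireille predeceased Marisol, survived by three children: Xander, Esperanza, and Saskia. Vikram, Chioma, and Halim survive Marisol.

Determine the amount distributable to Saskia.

Saskia receives ₹116,000.

The entire ₹1,218,000 passes to the siblings and their issue.
Counting each half-blood sibling's line as half a unit, there are 7/2 units in ₹1,218,000, so one unit is ₹348,000. Whole-blood lines (Vikram, Mireille, and Chioma) take ₹348,000 each; half-blood lines (Halim) take ₹174,000 each.
Mireille's share (₹348,000) is divided into 3 shares of ₹116,000: Xander, Esperanza, and Saskia each take ₹116,000.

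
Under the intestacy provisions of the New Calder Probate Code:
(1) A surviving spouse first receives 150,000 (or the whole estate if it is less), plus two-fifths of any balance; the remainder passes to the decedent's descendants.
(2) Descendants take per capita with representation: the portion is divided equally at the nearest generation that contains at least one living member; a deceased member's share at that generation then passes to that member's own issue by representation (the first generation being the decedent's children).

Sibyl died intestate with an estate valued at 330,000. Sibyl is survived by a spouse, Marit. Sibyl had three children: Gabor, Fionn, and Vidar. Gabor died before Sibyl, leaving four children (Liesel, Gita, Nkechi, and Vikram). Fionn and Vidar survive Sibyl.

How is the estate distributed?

Marit: 222,000; Liesel: 9,000; Gita: 9,000; Nkechi: 9,000; Vikram: 9,000; Fionn: 36,000; Vidar: 36,000

Marit first takes 150,000, leaving a balance of 180,000. Marit then takes two-fifths of the balance (72,000), for a total of 222,000. The remaining 108,000 passes to the descendants.
The descendants' portion (108,000) is divided into 3 shares of 36,000: Fionn and Vidar each take 36,000; Gabor's 36,000 share passes to Gabor's issue.
Gabor's share (36,000) is divided into 4 shares of 9,000: Liesel, Gita, Nkechi, and Vikram each take 9,000.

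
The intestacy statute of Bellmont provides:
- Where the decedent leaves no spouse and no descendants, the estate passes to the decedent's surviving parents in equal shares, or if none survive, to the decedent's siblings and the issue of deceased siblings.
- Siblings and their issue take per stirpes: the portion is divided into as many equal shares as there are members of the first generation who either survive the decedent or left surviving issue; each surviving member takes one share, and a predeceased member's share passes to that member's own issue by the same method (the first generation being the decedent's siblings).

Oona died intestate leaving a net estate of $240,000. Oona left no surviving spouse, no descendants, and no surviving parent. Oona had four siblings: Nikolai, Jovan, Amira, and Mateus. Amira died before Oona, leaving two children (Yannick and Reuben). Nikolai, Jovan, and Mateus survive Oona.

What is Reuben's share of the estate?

Reuben receives $30,000.

The entire $240,000 passes to the siblings and their issue.
That amount ($240,000) is divided into 4 shares of $60,000: Nikolai, Jovan, and Mateus each take $60,000; Amira's $60,000 share passes to Amira's issue.
Amira's share ($60,000) is divided into 2 shares of $30,000: Yannick and Reuben each take $30,000.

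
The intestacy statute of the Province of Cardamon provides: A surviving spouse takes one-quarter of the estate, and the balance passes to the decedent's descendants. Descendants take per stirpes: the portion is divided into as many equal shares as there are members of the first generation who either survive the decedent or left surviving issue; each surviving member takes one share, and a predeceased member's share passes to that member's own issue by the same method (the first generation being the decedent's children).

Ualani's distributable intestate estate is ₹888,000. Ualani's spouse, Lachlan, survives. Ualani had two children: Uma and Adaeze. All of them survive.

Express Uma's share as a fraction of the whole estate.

Lachlan takes one-quarter of ₹888,000 = ₹222,000. The remaining ₹666,000 passes to the descendants.
The descendants' portion (₹666,000) is divided into 2 shares of ₹333,000: Uma and Adaeze each take ₹333,000.

Uma receives 3/8 of the estate.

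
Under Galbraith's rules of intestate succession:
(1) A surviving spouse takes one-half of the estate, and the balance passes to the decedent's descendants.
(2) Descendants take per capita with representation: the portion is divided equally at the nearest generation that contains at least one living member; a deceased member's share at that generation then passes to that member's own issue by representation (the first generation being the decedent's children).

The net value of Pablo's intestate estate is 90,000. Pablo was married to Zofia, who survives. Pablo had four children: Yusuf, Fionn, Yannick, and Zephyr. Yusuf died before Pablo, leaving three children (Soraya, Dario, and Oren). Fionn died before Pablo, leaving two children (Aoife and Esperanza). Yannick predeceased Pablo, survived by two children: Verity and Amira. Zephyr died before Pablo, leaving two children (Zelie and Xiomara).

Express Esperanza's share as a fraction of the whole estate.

Zofia takes one-half of 90,000 = 45,000. The remaining 45,000 passes to the descendants.
No child survives, so the initial division is made at the grandchildren's generation.
The descendants' portion (45,000) is divided into 9 shares of 5,000: Soraya, Dario, Oren, Aoife, Esperanza, Verity, Amira, Zelie, and Xiomara each take 5,000.

Esperanza receives 1/18 of the estate.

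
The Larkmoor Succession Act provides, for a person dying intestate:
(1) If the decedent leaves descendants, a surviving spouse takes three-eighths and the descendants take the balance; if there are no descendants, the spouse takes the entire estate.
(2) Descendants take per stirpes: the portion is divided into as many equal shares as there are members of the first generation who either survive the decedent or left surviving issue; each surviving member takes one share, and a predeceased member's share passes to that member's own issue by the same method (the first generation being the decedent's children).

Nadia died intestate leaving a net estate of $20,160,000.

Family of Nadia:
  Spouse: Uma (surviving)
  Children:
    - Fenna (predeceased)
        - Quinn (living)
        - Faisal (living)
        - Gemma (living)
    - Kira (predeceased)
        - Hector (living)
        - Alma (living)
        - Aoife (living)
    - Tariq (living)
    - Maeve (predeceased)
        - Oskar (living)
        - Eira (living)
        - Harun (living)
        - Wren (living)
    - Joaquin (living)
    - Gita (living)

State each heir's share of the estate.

Uma takes three-eighths of $20,160,000 = $7,560,000. The remaining $12,600,000 passes to the descendants.
The descendants' portion ($12,600,000) is divided into 6 shares of $2,100,000: Tariq, Joaquin, and Gita each take $2,100,000; Fenna's $2,100,000 share passes to Fenna's issue; Kira's $2,100,000 share passes to Kira's issue; Maeve's $2,100,000 share passes to Maeve's issue.
Fenna's share ($2,100,000) is divided into 3 shares of $700,000: Quinn, Faisal, and Gemma each take $700,000.
Kira's share ($2,100,000) is divided into 3 shares of $700,000: Hector, Alma, and Aoife each take $700,000.
Maeve's share ($2,100,000) is divided into 4 shares of $525,000: Oskar, Eira, Harun, and Wren each take $525,000.

Uma: $7,560,000; Quinn: $700,000; Faisal: $700,000; Gemma: $700,000; Hector: $700,000; Alma: $700,000; Aoife: $700,000; Tariq: $2,100,000; Oskar: $525,000; Eira: $525,000; Harun: $525,000; Wren: $525,000; Joaquin: $2,100,000; Gita: $2,100,000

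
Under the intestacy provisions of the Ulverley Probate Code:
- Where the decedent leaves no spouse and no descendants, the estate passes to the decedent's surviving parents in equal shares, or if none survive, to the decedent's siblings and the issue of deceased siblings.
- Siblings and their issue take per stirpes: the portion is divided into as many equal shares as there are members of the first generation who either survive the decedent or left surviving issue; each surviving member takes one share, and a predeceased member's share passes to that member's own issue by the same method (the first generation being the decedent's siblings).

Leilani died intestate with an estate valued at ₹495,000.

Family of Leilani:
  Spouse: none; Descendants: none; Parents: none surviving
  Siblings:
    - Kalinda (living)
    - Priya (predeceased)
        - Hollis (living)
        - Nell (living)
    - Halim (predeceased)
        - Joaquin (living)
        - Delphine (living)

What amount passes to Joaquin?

The entire ₹495,000 passes to the siblings and their issue.
That amount (₹495,000) is divided into 3 shares of ₹165,000: Kalinda takes ₹165,000; Priya's ₹165,000 share passes to Priya's issue; Halim's ₹165,000 share passes to Halim's issue.
Priya's share (₹165,000) is divided into 2 shares of ₹82,500: Hollis and Nell each take ₹82,500.
Halim's share (₹165,000) is divided into 2 shares of ₹82,500: Joaquin and Delphine each take ₹82,500.

Joaquin receives ₹82,500.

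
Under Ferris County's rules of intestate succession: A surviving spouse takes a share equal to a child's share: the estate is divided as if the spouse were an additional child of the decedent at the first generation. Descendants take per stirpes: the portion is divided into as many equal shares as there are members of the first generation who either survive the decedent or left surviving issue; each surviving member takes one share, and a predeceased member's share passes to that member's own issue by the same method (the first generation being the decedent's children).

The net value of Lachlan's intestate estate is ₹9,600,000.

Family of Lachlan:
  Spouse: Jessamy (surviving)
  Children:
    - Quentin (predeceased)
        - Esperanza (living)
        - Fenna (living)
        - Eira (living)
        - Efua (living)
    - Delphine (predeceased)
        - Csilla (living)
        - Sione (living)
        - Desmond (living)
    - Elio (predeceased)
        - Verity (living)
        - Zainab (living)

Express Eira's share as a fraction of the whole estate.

Eira receives 1/16 of the estate.

The spouse counts as an additional share at the children's level, so there are 4 primary shares of ₹2,400,000. Jessamy takes one such share (₹2,400,000).
The children's combined portion (₹7,200,000) is divided into 3 shares of ₹2,400,000: Quentin's ₹2,400,000 share passes to Quentin's issue; Delphine's ₹2,400,000 share passes to Delphine's issue; Elio's ₹2,400,000 share passes to Elio's issue.
Quentin's share (₹2,400,000) is divided into 4 shares of ₹600,000: Esperanza, Fenna, Eira, and Efua each take ₹600,000.
Delphine's share (₹2,400,000) is divided into 3 shares of ₹800,000: Csilla, Sione, and Desmond each take ₹800,000.
Elio's share (₹2,400,000) is divided into 2 shares of ₹1,200,000: Verity and Zainab each take ₹1,200,000.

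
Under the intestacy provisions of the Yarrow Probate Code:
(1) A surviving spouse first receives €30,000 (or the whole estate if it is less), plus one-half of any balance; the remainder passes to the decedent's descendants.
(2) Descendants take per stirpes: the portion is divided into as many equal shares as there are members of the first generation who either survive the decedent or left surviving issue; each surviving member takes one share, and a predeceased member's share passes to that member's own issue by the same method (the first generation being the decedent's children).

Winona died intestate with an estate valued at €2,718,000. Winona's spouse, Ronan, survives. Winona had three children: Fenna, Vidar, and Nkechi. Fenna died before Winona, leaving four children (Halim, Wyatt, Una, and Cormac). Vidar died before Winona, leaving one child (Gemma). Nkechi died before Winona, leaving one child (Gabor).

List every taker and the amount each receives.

Ronan: €1,374,000; Halim: €112,000; Wyatt: €112,000; Una: €112,000; Cormac: €112,000; Gemma: €448,000; Gabor: €448,000

Ronan first takes €30,000, leaving a balance of €2,688,000. Ronan then takes one-half of the balance (€1,344,000), for a total of €1,374,000. The remaining €1,344,000 passes to the descendants.
The descendants' portion (€1,344,000) is divided into 3 shares of €448,000: Fenna's €448,000 share passes to Fenna's issue; Vidar's €448,000 share passes to Vidar's issue; Nkechi's €448,000 share passes to Nkechi's issue.
Fenna's share (€448,000) is divided into 4 shares of €112,000: Halim, Wyatt, Una, and Cormac each take €112,000.
Vidar's share (€448,000) passes entirely to Gemma.
Nkechi's share (€448,000) passes entirely to Gabor.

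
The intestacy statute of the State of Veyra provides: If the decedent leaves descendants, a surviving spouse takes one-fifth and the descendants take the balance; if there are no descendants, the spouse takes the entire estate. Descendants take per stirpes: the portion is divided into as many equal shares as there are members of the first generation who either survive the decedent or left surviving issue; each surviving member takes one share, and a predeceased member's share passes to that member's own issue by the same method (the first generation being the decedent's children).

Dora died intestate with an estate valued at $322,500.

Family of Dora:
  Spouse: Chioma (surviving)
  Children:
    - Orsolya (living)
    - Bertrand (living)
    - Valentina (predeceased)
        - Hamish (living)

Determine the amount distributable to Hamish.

Chioma takes one-fifth of $322,500 = $64,500. The remaining $258,000 passes to the descendants.
The descendants' portion ($258,000) is divided into 3 shares of $86,000: Orsolya and Bertrand each take $86,000; Valentina's $86,000 share passes to Valentina's issue.
Valentina's share ($86,000) passes entirely to Hamish.

Hamish receives $86,000.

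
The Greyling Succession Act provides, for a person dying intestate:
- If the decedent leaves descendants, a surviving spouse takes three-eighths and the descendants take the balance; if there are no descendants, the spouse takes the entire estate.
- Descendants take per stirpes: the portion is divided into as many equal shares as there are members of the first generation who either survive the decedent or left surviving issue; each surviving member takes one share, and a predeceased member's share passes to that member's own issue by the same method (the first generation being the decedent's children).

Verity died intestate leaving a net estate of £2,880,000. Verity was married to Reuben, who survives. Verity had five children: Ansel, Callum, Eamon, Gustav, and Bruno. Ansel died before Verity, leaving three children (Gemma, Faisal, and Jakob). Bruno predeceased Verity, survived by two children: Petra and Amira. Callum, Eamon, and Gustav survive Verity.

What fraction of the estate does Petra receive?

Reuben takes three-eighths of £2,880,000 = £1,080,000. The remaining £1,800,000 passes to the descendants.
The descendants' portion (£1,800,000) is divided into 5 shares of £360,000: Callum, Eamon, and Gustav each take £360,000; Ansel's £360,000 share passes to Ansel's issue; Bruno's £360,000 share passes to Bruno's issue.
Ansel's share (£360,000) is divided into 3 shares of £120,000: Gemma, Faisal, and Jakob each take £120,000.
Bruno's share (£360,000) is divided into 2 shares of £180,000: Petra and Amira each take £180,000.

Petra receives 1/16 of the estate.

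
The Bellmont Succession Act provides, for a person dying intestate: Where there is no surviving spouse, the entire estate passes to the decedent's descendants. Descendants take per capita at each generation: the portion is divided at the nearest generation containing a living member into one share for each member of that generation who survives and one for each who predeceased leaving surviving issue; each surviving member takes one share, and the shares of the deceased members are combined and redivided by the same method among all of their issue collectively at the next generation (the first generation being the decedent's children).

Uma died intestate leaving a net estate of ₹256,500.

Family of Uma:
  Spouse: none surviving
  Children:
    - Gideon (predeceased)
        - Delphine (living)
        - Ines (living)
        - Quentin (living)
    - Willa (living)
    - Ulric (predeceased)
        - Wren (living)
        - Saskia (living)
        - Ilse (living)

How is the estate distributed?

The entire ₹256,500 passes to the descendants.
That amount (₹256,500) is divided at the children's generation into 3 shares of ₹85,500. Willa takes ₹85,500. The 2 shares of the deceased (Gideon and Ulric) are combined into a pool of ₹171,000.
That pool (₹171,000) is divided at the grandchildren's generation equally among Delphine, Ines, Quentin, Wren, Saskia, and Ilse: ₹28,500 each.

Delphine: ₹28,500; Ines: ₹28,500; Quentin: ₹28,500; Willa: ₹85,500; Wren: ₹28,500; Saskia: ₹28,500; Ilse: ₹28,500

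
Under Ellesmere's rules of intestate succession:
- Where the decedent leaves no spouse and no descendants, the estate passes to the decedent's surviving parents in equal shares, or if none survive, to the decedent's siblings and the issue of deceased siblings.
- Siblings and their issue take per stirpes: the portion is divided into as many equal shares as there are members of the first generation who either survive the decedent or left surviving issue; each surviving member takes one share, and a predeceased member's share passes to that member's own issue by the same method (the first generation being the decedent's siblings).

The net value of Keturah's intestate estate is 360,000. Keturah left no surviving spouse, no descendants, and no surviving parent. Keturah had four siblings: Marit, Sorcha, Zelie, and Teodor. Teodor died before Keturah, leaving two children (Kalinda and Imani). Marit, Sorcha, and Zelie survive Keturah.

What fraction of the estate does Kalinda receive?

Kalinda receives 1/8 of the estate.

The entire 360,000 passes to the siblings and their issue.
That amount (360,000) is divided into 4 shares of 90,000: Marit, Sorcha, and Zelie each take 90,000; Teodor's 90,000 share passes to Teodor's issue.
Teodor's share (90,000) is divided into 2 shares of 45,000: Kalinda and Imani each take 45,000.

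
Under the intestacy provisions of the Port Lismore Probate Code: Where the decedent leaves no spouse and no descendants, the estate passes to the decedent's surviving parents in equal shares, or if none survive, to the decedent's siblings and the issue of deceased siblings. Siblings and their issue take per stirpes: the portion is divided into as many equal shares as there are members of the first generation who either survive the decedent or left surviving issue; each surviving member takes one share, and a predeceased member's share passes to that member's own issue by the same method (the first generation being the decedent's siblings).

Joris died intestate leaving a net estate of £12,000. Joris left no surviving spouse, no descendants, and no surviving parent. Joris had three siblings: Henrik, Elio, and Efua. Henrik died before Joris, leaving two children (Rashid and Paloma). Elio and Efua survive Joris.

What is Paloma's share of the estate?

Paloma receives £2,000.

The entire £12,000 passes to the siblings and their issue.
That amount (£12,000) is divided into 3 shares of £4,000: Elio and Efua each take £4,000; Henrik's £4,000 share passes to Henrik's issue.
Henrik's share (£4,000) is divided into 2 shares of £2,000: Rashid and Paloma each take £2,000.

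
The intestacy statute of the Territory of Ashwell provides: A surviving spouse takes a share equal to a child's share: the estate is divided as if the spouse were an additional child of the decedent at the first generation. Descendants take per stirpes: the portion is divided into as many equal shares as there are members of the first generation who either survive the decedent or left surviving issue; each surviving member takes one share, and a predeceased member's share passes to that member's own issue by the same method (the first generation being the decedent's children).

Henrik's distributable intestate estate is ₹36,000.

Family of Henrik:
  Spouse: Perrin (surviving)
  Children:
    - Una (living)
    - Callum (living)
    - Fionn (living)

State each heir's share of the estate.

The spouse counts as an additional share at the children's level, so there are 4 primary shares of ₹9,000. Perrin takes one such share (₹9,000).
The children's combined portion (₹27,000) is divided into 3 shares of ₹9,000: Una, Callum, and Fionn each take ₹9,000.

Perrin: ₹9,000; Una: ₹9,000; Callum: ₹9,000; Fionn: ₹9,000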